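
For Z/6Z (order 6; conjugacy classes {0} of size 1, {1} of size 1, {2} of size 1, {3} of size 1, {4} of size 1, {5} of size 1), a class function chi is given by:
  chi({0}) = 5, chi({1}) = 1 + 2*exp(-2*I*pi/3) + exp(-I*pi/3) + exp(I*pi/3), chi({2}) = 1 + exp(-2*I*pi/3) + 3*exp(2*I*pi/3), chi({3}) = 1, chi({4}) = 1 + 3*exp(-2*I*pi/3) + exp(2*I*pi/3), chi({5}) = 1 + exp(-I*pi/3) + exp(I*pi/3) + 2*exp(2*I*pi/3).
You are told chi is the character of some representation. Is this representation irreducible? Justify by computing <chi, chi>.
Not irreducible (reducible): <chi, chi> = 7 > 1.

Argument: <chi, chi> = (1/|G|) sum_C |C| * |chi(C)|^2 = (1/6)[1*|5|^2 + 1*|1 + 2*exp(-2*I*pi/3) + exp(-I*pi/3) + exp(I*pi/3)|^2 + 1*|1 + exp(-2*I*pi/3) + 3*exp(2*I*pi/3)|^2 + 1*|1|^2 + 1*|1 + 3*exp(-2*I*pi/3) + exp(2*I*pi/3)|^2 + 1*|1 + exp(-I*pi/3) + exp(I*pi/3) + 2*exp(2*I*pi/3)|^2]
  = (1/6)[(25) + (4) + (4) + (1) + (4) + (4)] = 42/6 = 7.
(Exp terms are combined using exp(i*s)*conj(exp(i*t)) = exp(i*(s-t)), and sums of them are collapsed using the identity that for every m > 1 the m distinct m-th roots of unity sum to 0, e.g. 1 + exp(2*I*pi/3) + exp(-2*I*pi/3) = 0.)
A character is irreducible iff <chi, chi> = 1, so this representation is reducible.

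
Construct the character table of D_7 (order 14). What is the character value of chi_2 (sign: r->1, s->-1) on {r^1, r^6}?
Conjugacy classes: {e} of size 1, {r^1, r^6} of size 2, {r^2, r^5} of size 2, {r^3, r^4} of size 2, {s, sr, ..., sr^6} of size 7.
Character table:
  irrep \ class              {e} (size 1)  {r^1, r^6} (size 2)  {r^2, r^5} (size 2)  {r^3, r^4} (size 2)  {s, sr, ..., sr^6} (size 7)
  chi_1 (triv)               1             1                    1                    1                    1                          
  chi_2 (sign: r->1, s->-1)  1             1                    1                    1                    -1                         
  chi_3 (2d, j=1)            2             2*cos(2*pi/7)        -2*cos(3*pi/7)       -2*cos(pi/7)         0                          
  chi_4 (2d, j=2)            2             -2*cos(3*pi/7)       -2*cos(pi/7)         2*cos(2*pi/7)        0                          
  chi_5 (2d, j=3)            2             -2*cos(pi/7)         2*cos(2*pi/7)        -2*cos(3*pi/7)       0                          

Spot check: chi_2 (sign: r->1, s->-1) on {r^1, r^6} = 1.

D_7 has order 2*7 = 14 with 5 conjugacy classes, hence 5 irreducibles. Sum of squared dims 1 + 1 + 4 + 4 + 4 = 14 = |G|. Linear characters come from the abelianisation; the 2-dimensional irreps have character r^k -> 2*cos(2*pi*j*k/7), reflections -> 0.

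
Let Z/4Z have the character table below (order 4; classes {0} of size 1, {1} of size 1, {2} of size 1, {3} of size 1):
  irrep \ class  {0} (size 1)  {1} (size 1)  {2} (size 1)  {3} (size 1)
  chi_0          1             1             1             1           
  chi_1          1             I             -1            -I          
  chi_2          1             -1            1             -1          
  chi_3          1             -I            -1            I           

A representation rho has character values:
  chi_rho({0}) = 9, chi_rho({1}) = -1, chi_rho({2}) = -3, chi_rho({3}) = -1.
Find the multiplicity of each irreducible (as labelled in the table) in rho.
Multiplicities: chi_0: 1, chi_1: 3, chi_2: 2, chi_3: 3.

Why: Use <chi_rho, chi> = (1/|G|) sum_C |C| * chi_rho(C) * conj(chi(C)) with |G| = 4 for each irreducible chi in the table:
  <chi_rho, chi_0> = (1/4)[1*(9)*conj(1) + 1*(-1)*conj(1) + 1*(-3)*conj(1) + 1*(-1)*conj(1)]
      = (1/4)[(9) + (-1) + (-3) + (-1)] = 4/4 = 1
  <chi_rho, chi_1> = (1/4)[1*(9)*conj(1) + 1*(-1)*conj(I) + 1*(-3)*conj(-1) + 1*(-1)*conj(-I)]
      = (1/4)[(9) + (I) + (3) + (-I)] = 12/4 = 3
  <chi_rho, chi_2> = (1/4)[1*(9)*conj(1) + 1*(-1)*conj(-1) + 1*(-3)*conj(1) + 1*(-1)*conj(-1)]
      = (1/4)[(9) + (1) + (-3) + (1)] = 8/4 = 2
  <chi_rho, chi_3> = (1/4)[1*(9)*conj(1) + 1*(-1)*conj(-I) + 1*(-3)*conj(-1) + 1*(-1)*conj(I)]
      = (1/4)[(9) + (-I) + (3) + (I)] = 12/4 = 3
(Exp terms are combined using exp(i*s)*conj(exp(i*t)) = exp(i*(s-t)), and sums of them are collapsed using the identity that for every m > 1 the m distinct m-th roots of unity sum to 0, e.g. 1 + exp(2*I*pi/3) + exp(-2*I*pi/3) = 0.)
Dimension check: dim(rho) = sum (mult * dim) = 1*1 + 3*1 + 2*1 + 3*1 = 9 = chi_rho(e) = 9.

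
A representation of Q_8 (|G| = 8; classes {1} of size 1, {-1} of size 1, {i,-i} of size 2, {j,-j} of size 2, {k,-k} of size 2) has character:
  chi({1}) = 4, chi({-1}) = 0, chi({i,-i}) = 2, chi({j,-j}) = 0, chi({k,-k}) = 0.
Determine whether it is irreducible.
Not irreducible (reducible): <chi, chi> = 3 > 1.

Explanation: <chi, chi> = (1/|G|) sum_C |C| * |chi(C)|^2 = (1/8)[1*|4|^2 + 1*|0|^2 + 2*|2|^2 + 2*|0|^2 + 2*|0|^2]
  = (1/8)[(16) + (0) + (8) + (0) + (0)] = 24/8 = 3.
A character is irreducible iff <chi, chi> = 1, so this representation is reducible.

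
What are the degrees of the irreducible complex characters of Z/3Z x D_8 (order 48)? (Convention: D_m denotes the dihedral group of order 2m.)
Dimensions: 1, 1, 1, 1, 1, 1, 1, 1, 1, 1, 1, 1, 2, 2, 2, 2, 2, 2, 2, 2, 2

Reasoning: There are 21 irreducibles (= number of conjugacy classes). Their dimensions d_i satisfy sum d_i^2 = |G| = 48: 1 + 1 + 1 + 1 + 1 + 1 + 1 + 1 + 1 + 1 + 1 + 1 + 4 + 4 + 4 + 4 + 4 + 4 + 4 + 4 + 4 = 48. (For the product with Z/3Z: each of the 3 1-dim characters of Z/3Z tensors with each irrep of D_8, giving 3 copies of each D_8-dimension.)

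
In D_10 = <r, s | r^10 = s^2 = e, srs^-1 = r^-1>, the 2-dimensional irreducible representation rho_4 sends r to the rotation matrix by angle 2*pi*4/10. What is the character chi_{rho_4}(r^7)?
chi_{rho_4}(r^7) = 2*cos(2*pi*4*7/10) = -1/2 + sqrt(5)/2

Details: rho_4(r^7) is rotation by angle 2*pi*4*7/10, whose trace is 2*cos(2*pi*4*7/10) = -1/2 + sqrt(5)/2.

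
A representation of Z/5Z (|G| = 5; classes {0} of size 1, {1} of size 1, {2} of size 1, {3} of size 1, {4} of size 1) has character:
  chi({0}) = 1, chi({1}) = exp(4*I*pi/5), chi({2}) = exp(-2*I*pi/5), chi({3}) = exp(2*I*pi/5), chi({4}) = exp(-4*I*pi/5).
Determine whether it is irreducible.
Irreducible: <chi, chi> = 1.

Working: <chi, chi> = (1/|G|) sum_C |C| * |chi(C)|^2 = (1/5)[1*|1|^2 + 1*|exp(4*I*pi/5)|^2 + 1*|exp(-2*I*pi/5)|^2 + 1*|exp(2*I*pi/5)|^2 + 1*|exp(-4*I*pi/5)|^2]
  = (1/5)[(1) + (1) + (1) + (1) + (1)] = 5/5 = 1.
(Exp terms are combined using exp(i*s)*conj(exp(i*t)) = exp(i*(s-t)), and sums of them are collapsed using the identity that for every m > 1 the m distinct m-th roots of unity sum to 0, e.g. 1 + exp(2*I*pi/3) + exp(-2*I*pi/3) = 0.)
A character is irreducible iff <chi, chi> = 1, so this representation is irreducible.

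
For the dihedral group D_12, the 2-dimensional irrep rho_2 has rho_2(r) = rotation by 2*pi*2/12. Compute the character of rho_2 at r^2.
chi_{rho_2}(r^2) = 2*cos(2*pi*2*2/12) = -1

Derivation: rho_2(r^2) is rotation by angle 2*pi*2*2/12, whose trace is 2*cos(2*pi*2*2/12) = -1.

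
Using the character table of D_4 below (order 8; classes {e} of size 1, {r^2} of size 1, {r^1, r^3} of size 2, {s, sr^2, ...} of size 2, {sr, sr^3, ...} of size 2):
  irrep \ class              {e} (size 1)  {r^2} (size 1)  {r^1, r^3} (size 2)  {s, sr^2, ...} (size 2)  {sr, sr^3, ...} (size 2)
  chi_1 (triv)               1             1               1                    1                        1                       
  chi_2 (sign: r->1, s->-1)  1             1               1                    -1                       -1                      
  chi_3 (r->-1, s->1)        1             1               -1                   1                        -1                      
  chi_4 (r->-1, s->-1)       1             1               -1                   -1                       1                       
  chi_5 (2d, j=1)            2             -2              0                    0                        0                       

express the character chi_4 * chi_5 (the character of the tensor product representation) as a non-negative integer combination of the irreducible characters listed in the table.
chi_4 tensor chi_5 = chi_5 (all other irreducibles have multiplicity 0).

Solution. The character of a tensor product is the pointwise product (chi_4 * chi_5)(C) = chi_4(C) * chi_5(C):
  {e}: (1)*(2), {r^2}: (1)*(-2), {r^1, r^3}: (-1)*(0), {s, sr^2, ...}: (-1)*(0), {sr, sr^3, ...}: (1)*(0)
so (chi_4 * chi_5) takes values
  {e} -> 2, {r^2} -> -2, {r^1, r^3} -> 0, {s, sr^2, ...} -> 0, {sr, sr^3, ...} -> 0.
Now take the inner product of this character with each irreducible chi from the table, <chi_4*chi_5, chi> = (1/8) sum_C |C| (chi_4*chi_5)(C) conj(chi(C)):
  <chi_4*chi_5, chi_1> = (1/8)[1*(2)*conj(1) + 1*(-2)*conj(1) + 2*(0)*conj(1) + 2*(0)*conj(1) + 2*(0)*conj(1)]
      = (1/8)[(2) + (-2) + (0) + (0) + (0)] = 0/8 = 0
  <chi_4*chi_5, chi_2> = (1/8)[1*(2)*conj(1) + 1*(-2)*conj(1) + 2*(0)*conj(1) + 2*(0)*conj(-1) + 2*(0)*conj(-1)]
      = (1/8)[(2) + (-2) + (0) + (0) + (0)] = 0/8 = 0
  <chi_4*chi_5, chi_3> = (1/8)[1*(2)*conj(1) + 1*(-2)*conj(1) + 2*(0)*conj(-1) + 2*(0)*conj(1) + 2*(0)*conj(-1)]
      = (1/8)[(2) + (-2) + (0) + (0) + (0)] = 0/8 = 0
  <chi_4*chi_5, chi_4> = (1/8)[1*(2)*conj(1) + 1*(-2)*conj(1) + 2*(0)*conj(-1) + 2*(0)*conj(-1) + 2*(0)*conj(1)]
      = (1/8)[(2) + (-2) + (0) + (0) + (0)] = 0/8 = 0
  <chi_4*chi_5, chi_5> = (1/8)[1*(2)*conj(2) + 1*(-2)*conj(-2) + 2*(0)*conj(0) + 2*(0)*conj(0) + 2*(0)*conj(0)]
      = (1/8)[(4) + (4) + (0) + (0) + (0)] = 8/8 = 1
Hence the multiplicities are chi_5: 1. Dimension check: dim(chi_4)*dim(chi_5) = 1*2 = 2 and sum (mult * dim) = 1*2 = 2.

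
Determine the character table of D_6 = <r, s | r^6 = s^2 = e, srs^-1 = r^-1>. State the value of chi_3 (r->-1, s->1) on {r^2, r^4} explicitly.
Conjugacy classes: {e} of size 1, {r^3} of size 1, {r^1, r^5} of size 2, {r^2, r^4} of size 2, {s, sr^2, ...} of size 3, {sr, sr^3, ...} of size 3.
Character table:
  irrep \ class              {e} (size 1)  {r^3} (size 1)  {r^1, r^5} (size 2)  {r^2, r^4} (size 2)  {s, sr^2, ...} (size 3)  {sr, sr^3, ...} (size 3)
  chi_1 (triv)               1             1               1                    1                    1                        1                       
  chi_2 (sign: r->1, s->-1)  1             1               1                    1                    -1                       -1                      
  chi_3 (r->-1, s->1)        1             -1              -1                   1                    1                        -1                      
  chi_4 (r->-1, s->-1)       1             -1              -1                   1                    -1                       1                       
  chi_5 (2d, j=1)            2             -2              1                    -1                   0                        0                       
  chi_6 (2d, j=2)            2             2               -1                   -1                   0                        0                       

Spot check: chi_3 (r->-1, s->1) on {r^2, r^4} = 1.

Solution. D_6 has order 2*6 = 12 with 6 conjugacy classes, hence 6 irreducibles. Sum of squared dims 1 + 1 + 1 + 1 + 4 + 4 = 12 = |G|. Linear characters come from the abelianisation; the 2-dimensional irreps have character r^k -> 2*cos(2*pi*j*k/6), reflections -> 0.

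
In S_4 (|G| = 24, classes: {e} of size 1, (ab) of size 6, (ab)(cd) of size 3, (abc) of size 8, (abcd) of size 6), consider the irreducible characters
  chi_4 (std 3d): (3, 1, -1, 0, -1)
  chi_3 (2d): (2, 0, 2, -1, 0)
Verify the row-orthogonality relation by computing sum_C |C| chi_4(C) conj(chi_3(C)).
Sum = 0; so <chi_4, chi_3> = 0 (distinct irreducibles are orthogonal).

Why: Compute term by term over conjugacy classes (|C| * chi_4(C) * conj(chi_3(C))):
  1*(3)*conj(2) + 6*(1)*conj(0) + 3*(-1)*conj(2) + 8*(0)*conj(-1) + 6*(-1)*conj(0)
  = (6) + (0) + (-6) + (0) + (0)
  = 0.
Dividing by |G| = 24 gives 0/24 = 0, matching the row-orthogonality relation <chi_4, chi_3> = [chi_4 = chi_3].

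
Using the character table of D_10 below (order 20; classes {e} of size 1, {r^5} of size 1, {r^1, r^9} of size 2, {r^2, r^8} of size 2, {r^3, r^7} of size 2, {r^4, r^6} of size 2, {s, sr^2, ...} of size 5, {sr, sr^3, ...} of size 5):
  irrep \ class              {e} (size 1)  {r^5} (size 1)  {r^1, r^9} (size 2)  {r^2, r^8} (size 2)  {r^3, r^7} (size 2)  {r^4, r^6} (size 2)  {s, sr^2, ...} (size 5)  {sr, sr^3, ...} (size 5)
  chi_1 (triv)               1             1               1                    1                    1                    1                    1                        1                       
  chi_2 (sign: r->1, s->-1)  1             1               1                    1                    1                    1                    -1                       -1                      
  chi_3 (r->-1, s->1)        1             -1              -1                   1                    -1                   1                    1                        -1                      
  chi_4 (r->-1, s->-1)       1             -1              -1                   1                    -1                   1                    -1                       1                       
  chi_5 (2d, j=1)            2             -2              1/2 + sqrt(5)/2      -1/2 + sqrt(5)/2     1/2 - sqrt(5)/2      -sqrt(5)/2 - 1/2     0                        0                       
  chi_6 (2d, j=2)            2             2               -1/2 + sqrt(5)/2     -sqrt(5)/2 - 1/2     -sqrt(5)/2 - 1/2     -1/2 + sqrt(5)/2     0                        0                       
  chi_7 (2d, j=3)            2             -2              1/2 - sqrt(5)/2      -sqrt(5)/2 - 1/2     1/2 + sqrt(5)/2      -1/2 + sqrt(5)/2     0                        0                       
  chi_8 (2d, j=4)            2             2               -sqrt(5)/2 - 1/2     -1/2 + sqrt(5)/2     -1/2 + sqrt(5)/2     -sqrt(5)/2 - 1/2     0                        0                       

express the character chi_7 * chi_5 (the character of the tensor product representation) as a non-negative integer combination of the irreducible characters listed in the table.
chi_7 tensor chi_5 = chi_6 + chi_8 (all other irreducibles have multiplicity 0).

Justification: The character of a tensor product is the pointwise product (chi_7 * chi_5)(C) = chi_7(C) * chi_5(C):
  {e}: (2)*(2), {r^5}: (-2)*(-2), {r^1, r^9}: (1/2 - sqrt(5)/2)*(1/2 + sqrt(5)/2), {r^2, r^8}: (-sqrt(5)/2 - 1/2)*(-1/2 + sqrt(5)/2), {r^3, r^7}: (1/2 + sqrt(5)/2)*(1/2 - sqrt(5)/2), {r^4, r^6}: (-1/2 + sqrt(5)/2)*(-sqrt(5)/2 - 1/2), {s, sr^2, ...}: (0)*(0), {sr, sr^3, ...}: (0)*(0)
so (chi_7 * chi_5) takes values
  {e} -> 4, {r^5} -> 4, {r^1, r^9} -> -1, {r^2, r^8} -> -1, {r^3, r^7} -> -1, {r^4, r^6} -> -1, {s, sr^2, ...} -> 0, {sr, sr^3, ...} -> 0.
Now take the inner product of this character with each irreducible chi from the table, <chi_7*chi_5, chi> = (1/20) sum_C |C| (chi_7*chi_5)(C) conj(chi(C)):
  <chi_7*chi_5, chi_1> = (1/20)[1*(4)*conj(1) + 1*(4)*conj(1) + 2*(-1)*conj(1) + 2*(-1)*conj(1) + 2*(-1)*conj(1) + 2*(-1)*conj(1) + 5*(0)*conj(1) + 5*(0)*conj(1)]
      = (1/20)[(4) + (4) + (-2) + (-2) + (-2) + (-2) + (0) + (0)] = 0/20 = 0
  <chi_7*chi_5, chi_2> = (1/20)[1*(4)*conj(1) + 1*(4)*conj(1) + 2*(-1)*conj(1) + 2*(-1)*conj(1) + 2*(-1)*conj(1) + 2*(-1)*conj(1) + 5*(0)*conj(-1) + 5*(0)*conj(-1)]
      = (1/20)[(4) + (4) + (-2) + (-2) + (-2) + (-2) + (0) + (0)] = 0/20 = 0
  <chi_7*chi_5, chi_3> = (1/20)[1*(4)*conj(1) + 1*(4)*conj(-1) + 2*(-1)*conj(-1) + 2*(-1)*conj(1) + 2*(-1)*conj(-1) + 2*(-1)*conj(1) + 5*(0)*conj(1) + 5*(0)*conj(-1)]
      = (1/20)[(4) + (-4) + (2) + (-2) + (2) + (-2) + (0) + (0)] = 0/20 = 0
  <chi_7*chi_5, chi_4> = (1/20)[1*(4)*conj(1) + 1*(4)*conj(-1) + 2*(-1)*conj(-1) + 2*(-1)*conj(1) + 2*(-1)*conj(-1) + 2*(-1)*conj(1) + 5*(0)*conj(-1) + 5*(0)*conj(1)]
      = (1/20)[(4) + (-4) + (2) + (-2) + (2) + (-2) + (0) + (0)] = 0/20 = 0
  <chi_7*chi_5, chi_5> = (1/20)[1*(4)*conj(2) + 1*(4)*conj(-2) + 2*(-1)*conj(1/2 + sqrt(5)/2) + 2*(-1)*conj(-1/2 + sqrt(5)/2) + 2*(-1)*conj(1/2 - sqrt(5)/2) + 2*(-1)*conj(-sqrt(5)/2 - 1/2) + 5*(0)*conj(0) + 5*(0)*conj(0)]
      = (1/20)[(8) + (-8) + (-sqrt(5) - 1) + (1 - sqrt(5)) + (-1 + sqrt(5)) + (1 + sqrt(5)) + (0) + (0)] = 0/20 = 0
  <chi_7*chi_5, chi_6> = (1/20)[1*(4)*conj(2) + 1*(4)*conj(2) + 2*(-1)*conj(-1/2 + sqrt(5)/2) + 2*(-1)*conj(-sqrt(5)/2 - 1/2) + 2*(-1)*conj(-sqrt(5)/2 - 1/2) + 2*(-1)*conj(-1/2 + sqrt(5)/2) + 5*(0)*conj(0) + 5*(0)*conj(0)]
      = (1/20)[(8) + (8) + (1 - sqrt(5)) + (1 + sqrt(5)) + (1 + sqrt(5)) + (1 - sqrt(5)) + (0) + (0)] = 20/20 = 1
  <chi_7*chi_5, chi_7> = (1/20)[1*(4)*conj(2) + 1*(4)*conj(-2) + 2*(-1)*conj(1/2 - sqrt(5)/2) + 2*(-1)*conj(-sqrt(5)/2 - 1/2) + 2*(-1)*conj(1/2 + sqrt(5)/2) + 2*(-1)*conj(-1/2 + sqrt(5)/2) + 5*(0)*conj(0) + 5*(0)*conj(0)]
      = (1/20)[(8) + (-8) + (-1 + sqrt(5)) + (1 + sqrt(5)) + (-sqrt(5) - 1) + (1 - sqrt(5)) + (0) + (0)] = 0/20 = 0
  <chi_7*chi_5, chi_8> = (1/20)[1*(4)*conj(2) + 1*(4)*conj(2) + 2*(-1)*conj(-sqrt(5)/2 - 1/2) + 2*(-1)*conj(-1/2 + sqrt(5)/2) + 2*(-1)*conj(-1/2 + sqrt(5)/2) + 2*(-1)*conj(-sqrt(5)/2 - 1/2) + 5*(0)*conj(0) + 5*(0)*conj(0)]
      = (1/20)[(8) + (8) + (1 + sqrt(5)) + (1 - sqrt(5)) + (1 - sqrt(5)) + (1 + sqrt(5)) + (0) + (0)] = 20/20 = 1
Hence the multiplicities are chi_6: 1, chi_8: 1. Dimension check: dim(chi_7)*dim(chi_5) = 2*2 = 4 and sum (mult * dim) = 1*2 + 1*2 = 4.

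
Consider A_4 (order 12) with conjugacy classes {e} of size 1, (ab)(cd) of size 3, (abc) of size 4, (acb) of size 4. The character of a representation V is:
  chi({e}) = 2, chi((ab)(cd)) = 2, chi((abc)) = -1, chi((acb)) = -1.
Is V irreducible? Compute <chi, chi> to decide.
Not irreducible (reducible): <chi, chi> = 2 > 1.

Reasoning: <chi, chi> = (1/|G|) sum_C |C| * |chi(C)|^2 = (1/12)[1*|2|^2 + 3*|2|^2 + 4*|-1|^2 + 4*|-1|^2]
  = (1/12)[(4) + (12) + (4) + (4)] = 24/12 = 2.
(Exp terms are combined using exp(i*s)*conj(exp(i*t)) = exp(i*(s-t)), and sums of them are collapsed using the identity that for every m > 1 the m distinct m-th roots of unity sum to 0, e.g. 1 + exp(2*I*pi/3) + exp(-2*I*pi/3) = 0.)
A character is irreducible iff <chi, chi> = 1, so this representation is reducible.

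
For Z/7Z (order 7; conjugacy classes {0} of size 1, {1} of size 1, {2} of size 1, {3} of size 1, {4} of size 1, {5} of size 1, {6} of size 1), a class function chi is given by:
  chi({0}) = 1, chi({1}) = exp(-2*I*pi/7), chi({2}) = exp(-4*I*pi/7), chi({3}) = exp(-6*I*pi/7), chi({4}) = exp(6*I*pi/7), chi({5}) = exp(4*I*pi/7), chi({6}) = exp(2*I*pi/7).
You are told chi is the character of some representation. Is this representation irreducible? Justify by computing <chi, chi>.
Irreducible: <chi, chi> = 1.

Proof sketch: <chi, chi> = (1/|G|) sum_C |C| * |chi(C)|^2 = (1/7)[1*|1|^2 + 1*|exp(-2*I*pi/7)|^2 + 1*|exp(-4*I*pi/7)|^2 + 1*|exp(-6*I*pi/7)|^2 + 1*|exp(6*I*pi/7)|^2 + 1*|exp(4*I*pi/7)|^2 + 1*|exp(2*I*pi/7)|^2]
  = (1/7)[(1) + (1) + (1) + (1) + (1) + (1) + (1)] = 7/7 = 1.
(Exp terms are combined using exp(i*s)*conj(exp(i*t)) = exp(i*(s-t)), and sums of them are collapsed using the identity that for every m > 1 the m distinct m-th roots of unity sum to 0, e.g. 1 + exp(2*I*pi/3) + exp(-2*I*pi/3) = 0.)
A character is irreducible iff <chi, chi> = 1, so this representation is irreducible.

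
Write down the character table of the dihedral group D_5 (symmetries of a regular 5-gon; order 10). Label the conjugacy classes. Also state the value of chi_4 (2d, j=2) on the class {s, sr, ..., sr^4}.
Conjugacy classes: {e} of size 1, {r^1, r^4} of size 2, {r^2, r^3} of size 2, {s, sr, ..., sr^4} of size 5.
Character table:
  irrep \ class              {e} (size 1)  {r^1, r^4} (size 2)  {r^2, r^3} (size 2)  {s, sr, ..., sr^4} (size 5)
  chi_1 (triv)               1             1                    1                    1                          
  chi_2 (sign: r->1, s->-1)  1             1                    1                    -1                         
  chi_3 (2d, j=1)            2             -1/2 + sqrt(5)/2     -sqrt(5)/2 - 1/2     0                          
  chi_4 (2d, j=2)            2             -sqrt(5)/2 - 1/2     -1/2 + sqrt(5)/2     0                          

Spot check: chi_4 (2d, j=2) on {s, sr, ..., sr^4} = 0.

Details: D_5 has order 2*5 = 10 with 4 conjugacy classes, hence 4 irreducibles. Sum of squared dims 1 + 1 + 4 + 4 = 10 = |G|. Linear characters come from the abelianisation; the 2-dimensional irreps have character r^k -> 2*cos(2*pi*j*k/5), reflections -> 0.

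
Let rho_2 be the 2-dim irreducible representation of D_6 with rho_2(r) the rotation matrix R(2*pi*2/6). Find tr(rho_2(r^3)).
chi_{rho_2}(r^3) = 2*cos(2*pi*2*3/6) = 2

Explanation: rho_2(r^3) is rotation by angle 2*pi*2*3/6, whose trace is 2*cos(2*pi*2*3/6) = 2.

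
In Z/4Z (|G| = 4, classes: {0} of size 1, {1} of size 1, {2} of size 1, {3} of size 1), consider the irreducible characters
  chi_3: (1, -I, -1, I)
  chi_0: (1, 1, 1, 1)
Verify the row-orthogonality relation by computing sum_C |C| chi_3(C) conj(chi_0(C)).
Sum = 0; so <chi_3, chi_0> = 0 (distinct irreducibles are orthogonal).

Explanation: Compute term by term over conjugacy classes (|C| * chi_3(C) * conj(chi_0(C))):
  1*(1)*conj(1) + 1*(-I)*conj(1) + 1*(-1)*conj(1) + 1*(I)*conj(1)
  = (1) + (-I) + (-1) + (I)
  = 0.
(Exp terms are combined using exp(i*s)*conj(exp(i*t)) = exp(i*(s-t)), and sums of them are collapsed using the identity that for every m > 1 the m distinct m-th roots of unity sum to 0, e.g. 1 + exp(2*I*pi/3) + exp(-2*I*pi/3) = 0.)
Dividing by |G| = 4 gives 0/4 = 0, matching the row-orthogonality relation <chi_3, chi_0> = [chi_3 = chi_0].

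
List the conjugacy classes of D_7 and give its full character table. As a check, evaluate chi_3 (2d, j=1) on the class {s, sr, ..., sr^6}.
Conjugacy classes: {e} of size 1, {r^1, r^6} of size 2, {r^2, r^5} of size 2, {r^3, r^4} of size 2, {s, sr, ..., sr^6} of size 7.
Character table:
  irrep \ class              {e} (size 1)  {r^1, r^6} (size 2)  {r^2, r^5} (size 2)  {r^3, r^4} (size 2)  {s, sr, ..., sr^6} (size 7)
  chi_1 (triv)               1             1                    1                    1                    1                          
  chi_2 (sign: r->1, s->-1)  1             1                    1                    1                    -1                         
  chi_3 (2d, j=1)            2             2*cos(2*pi/7)        -2*cos(3*pi/7)       -2*cos(pi/7)         0                          
  chi_4 (2d, j=2)            2             -2*cos(3*pi/7)       -2*cos(pi/7)         2*cos(2*pi/7)        0                          
  chi_5 (2d, j=3)            2             -2*cos(pi/7)         2*cos(2*pi/7)        -2*cos(3*pi/7)       0                          

Spot check: chi_3 (2d, j=1) on {s, sr, ..., sr^6} = 0.

Justification: D_7 has order 2*7 = 14 with 5 conjugacy classes, hence 5 irreducibles. Sum of squared dims 1 + 1 + 4 + 4 + 4 = 14 = |G|. Linear characters come from the abelianisation; the 2-dimensional irreps have character r^k -> 2*cos(2*pi*j*k/7), reflections -> 0.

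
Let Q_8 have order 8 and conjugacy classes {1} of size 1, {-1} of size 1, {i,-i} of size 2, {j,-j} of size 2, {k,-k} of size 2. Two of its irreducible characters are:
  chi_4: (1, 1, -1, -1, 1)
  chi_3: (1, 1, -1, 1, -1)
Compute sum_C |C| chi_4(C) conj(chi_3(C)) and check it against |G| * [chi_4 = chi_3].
Sum = 0; so <chi_4, chi_3> = 0 (distinct irreducibles are orthogonal).

Explanation: Compute term by term over conjugacy classes (|C| * chi_4(C) * conj(chi_3(C))):
  1*(1)*conj(1) + 1*(1)*conj(1) + 2*(-1)*conj(-1) + 2*(-1)*conj(1) + 2*(1)*conj(-1)
  = (1) + (1) + (2) + (-2) + (-2)
  = 0.
Dividing by |G| = 8 gives 0/8 = 0, matching the row-orthogonality relation <chi_4, chi_3> = [chi_4 = chi_3].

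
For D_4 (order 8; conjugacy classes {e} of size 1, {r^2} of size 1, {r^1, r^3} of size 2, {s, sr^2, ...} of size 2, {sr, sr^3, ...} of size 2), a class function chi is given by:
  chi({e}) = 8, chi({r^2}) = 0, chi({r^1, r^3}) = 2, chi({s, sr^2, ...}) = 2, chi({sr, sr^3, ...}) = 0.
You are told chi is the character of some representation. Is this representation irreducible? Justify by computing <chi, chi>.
Not irreducible (reducible): <chi, chi> = 10 > 1.

Solution. <chi, chi> = (1/|G|) sum_C |C| * |chi(C)|^2 = (1/8)[1*|8|^2 + 1*|0|^2 + 2*|2|^2 + 2*|2|^2 + 2*|0|^2]
  = (1/8)[(64) + (0) + (8) + (8) + (0)] = 80/8 = 10.
A character is irreducible iff <chi, chi> = 1, so this representation is reducible.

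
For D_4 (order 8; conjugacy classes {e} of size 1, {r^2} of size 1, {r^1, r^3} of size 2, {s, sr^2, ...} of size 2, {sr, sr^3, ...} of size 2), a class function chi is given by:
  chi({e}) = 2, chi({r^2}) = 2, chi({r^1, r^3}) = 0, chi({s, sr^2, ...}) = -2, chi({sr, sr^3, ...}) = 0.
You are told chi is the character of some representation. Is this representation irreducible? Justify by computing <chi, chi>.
Not irreducible (reducible): <chi, chi> = 2 > 1.

Working: <chi, chi> = (1/|G|) sum_C |C| * |chi(C)|^2 = (1/8)[1*|2|^2 + 1*|2|^2 + 2*|0|^2 + 2*|-2|^2 + 2*|0|^2]
  = (1/8)[(4) + (4) + (0) + (8) + (0)] = 16/8 = 2.
A character is irreducible iff <chi, chi> = 1, so this representation is reducible.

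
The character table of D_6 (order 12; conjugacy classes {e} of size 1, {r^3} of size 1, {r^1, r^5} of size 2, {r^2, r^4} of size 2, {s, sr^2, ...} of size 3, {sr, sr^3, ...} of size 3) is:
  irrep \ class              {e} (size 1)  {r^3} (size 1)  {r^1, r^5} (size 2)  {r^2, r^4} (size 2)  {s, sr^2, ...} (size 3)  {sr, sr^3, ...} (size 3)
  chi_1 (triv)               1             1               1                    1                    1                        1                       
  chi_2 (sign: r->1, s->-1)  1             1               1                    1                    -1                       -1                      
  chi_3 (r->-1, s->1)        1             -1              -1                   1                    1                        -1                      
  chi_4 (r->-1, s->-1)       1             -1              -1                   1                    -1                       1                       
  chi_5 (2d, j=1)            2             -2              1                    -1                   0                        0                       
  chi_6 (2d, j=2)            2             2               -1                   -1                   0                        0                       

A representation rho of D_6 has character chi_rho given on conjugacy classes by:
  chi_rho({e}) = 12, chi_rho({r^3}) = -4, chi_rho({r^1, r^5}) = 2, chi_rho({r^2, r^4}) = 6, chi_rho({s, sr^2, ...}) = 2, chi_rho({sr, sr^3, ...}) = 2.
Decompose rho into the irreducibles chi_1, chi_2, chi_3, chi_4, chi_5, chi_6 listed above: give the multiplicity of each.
Multiplicities: chi_1: 3, chi_2: 1, chi_3: 2, chi_4: 2, chi_5: 2, chi_6: 0.

Justification: Use <chi_rho, chi> = (1/|G|) sum_C |C| * chi_rho(C) * conj(chi(C)) with |G| = 12 for each irreducible chi in the table:
  <chi_rho, chi_1> = (1/12)[1*(12)*conj(1) + 1*(-4)*conj(1) + 2*(2)*conj(1) + 2*(6)*conj(1) + 3*(2)*conj(1) + 3*(2)*conj(1)]
      = (1/12)[(12) + (-4) + (4) + (12) + (6) + (6)] = 36/12 = 3
  <chi_rho, chi_2> = (1/12)[1*(12)*conj(1) + 1*(-4)*conj(1) + 2*(2)*conj(1) + 2*(6)*conj(1) + 3*(2)*conj(-1) + 3*(2)*conj(-1)]
      = (1/12)[(12) + (-4) + (4) + (12) + (-6) + (-6)] = 12/12 = 1
  <chi_rho, chi_3> = (1/12)[1*(12)*conj(1) + 1*(-4)*conj(-1) + 2*(2)*conj(-1) + 2*(6)*conj(1) + 3*(2)*conj(1) + 3*(2)*conj(-1)]
      = (1/12)[(12) + (4) + (-4) + (12) + (6) + (-6)] = 24/12 = 2
  <chi_rho, chi_4> = (1/12)[1*(12)*conj(1) + 1*(-4)*conj(-1) + 2*(2)*conj(-1) + 2*(6)*conj(1) + 3*(2)*conj(-1) + 3*(2)*conj(1)]
      = (1/12)[(12) + (4) + (-4) + (12) + (-6) + (6)] = 24/12 = 2
  <chi_rho, chi_5> = (1/12)[1*(12)*conj(2) + 1*(-4)*conj(-2) + 2*(2)*conj(1) + 2*(6)*conj(-1) + 3*(2)*conj(0) + 3*(2)*conj(0)]
      = (1/12)[(24) + (8) + (4) + (-12) + (0) + (0)] = 24/12 = 2
  <chi_rho, chi_6> = (1/12)[1*(12)*conj(2) + 1*(-4)*conj(2) + 2*(2)*conj(-1) + 2*(6)*conj(-1) + 3*(2)*conj(0) + 3*(2)*conj(0)]
      = (1/12)[(24) + (-8) + (-4) + (-12) + (0) + (0)] = 0/12 = 0
Dimension check: dim(rho) = sum (mult * dim) = 3*1 + 1*1 + 2*1 + 2*1 + 2*2 + 0*2 = 12 = chi_rho(e) = 12.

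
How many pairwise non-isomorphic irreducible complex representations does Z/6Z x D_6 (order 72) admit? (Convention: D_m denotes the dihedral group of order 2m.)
36

The number of irreducible complex representations of a finite group equals its number of conjugacy classes. For a direct product, #classes(G x H) = #classes(G) * #classes(H). Z/6Z has 6 classes (abelian), D_6 has 6 classes, so 6 * 6 = 36, so Z/6Z x D_6 (order 72) has exactly 36 irreducible complex representations.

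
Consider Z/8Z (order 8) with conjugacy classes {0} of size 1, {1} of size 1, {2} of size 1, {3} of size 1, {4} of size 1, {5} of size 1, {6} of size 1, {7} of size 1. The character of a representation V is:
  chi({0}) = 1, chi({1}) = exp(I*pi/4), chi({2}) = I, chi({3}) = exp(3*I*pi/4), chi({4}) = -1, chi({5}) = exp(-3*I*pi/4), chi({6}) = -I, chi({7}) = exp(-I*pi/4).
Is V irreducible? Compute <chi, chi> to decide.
Irreducible: <chi, chi> = 1.

Reasoning: <chi, chi> = (1/|G|) sum_C |C| * |chi(C)|^2 = (1/8)[1*|1|^2 + 1*|exp(I*pi/4)|^2 + 1*|I|^2 + 1*|exp(3*I*pi/4)|^2 + 1*|-1|^2 + 1*|exp(-3*I*pi/4)|^2 + 1*|-I|^2 + 1*|exp(-I*pi/4)|^2]
  = (1/8)[(1) + (1) + (1) + (1) + (1) + (1) + (1) + (1)] = 8/8 = 1.
(Exp terms are combined using exp(i*s)*conj(exp(i*t)) = exp(i*(s-t)), and sums of them are collapsed using the identity that for every m > 1 the m distinct m-th roots of unity sum to 0, e.g. 1 + exp(2*I*pi/3) + exp(-2*I*pi/3) = 0.)
A character is irreducible iff <chi, chi> = 1, so this representation is irreducible.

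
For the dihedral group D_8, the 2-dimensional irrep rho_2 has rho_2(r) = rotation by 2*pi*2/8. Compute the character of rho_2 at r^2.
chi_{rho_2}(r^2) = 2*cos(2*pi*2*2/8) = -2

Solution. rho_2(r^2) is rotation by angle 2*pi*2*2/8, whose trace is 2*cos(2*pi*2*2/8) = -2.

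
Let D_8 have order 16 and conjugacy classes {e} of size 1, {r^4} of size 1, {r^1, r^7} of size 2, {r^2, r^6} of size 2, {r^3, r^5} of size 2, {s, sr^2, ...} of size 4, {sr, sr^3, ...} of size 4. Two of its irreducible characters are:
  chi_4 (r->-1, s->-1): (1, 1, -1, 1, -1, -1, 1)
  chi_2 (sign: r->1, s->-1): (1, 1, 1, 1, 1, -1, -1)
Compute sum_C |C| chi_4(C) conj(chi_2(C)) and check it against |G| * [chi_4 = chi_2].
Sum = 0; so <chi_4, chi_2> = 0 (distinct irreducibles are orthogonal).

Reasoning: Compute term by term over conjugacy classes (|C| * chi_4(C) * conj(chi_2(C))):
  1*(1)*conj(1) + 1*(1)*conj(1) + 2*(-1)*conj(1) + 2*(1)*conj(1) + 2*(-1)*conj(1) + 4*(-1)*conj(-1) + 4*(1)*conj(-1)
  = (1) + (1) + (-2) + (2) + (-2) + (4) + (-4)
  = 0.
Dividing by |G| = 16 gives 0/16 = 0, matching the row-orthogonality relation <chi_4, chi_2> = [chi_4 = chi_2].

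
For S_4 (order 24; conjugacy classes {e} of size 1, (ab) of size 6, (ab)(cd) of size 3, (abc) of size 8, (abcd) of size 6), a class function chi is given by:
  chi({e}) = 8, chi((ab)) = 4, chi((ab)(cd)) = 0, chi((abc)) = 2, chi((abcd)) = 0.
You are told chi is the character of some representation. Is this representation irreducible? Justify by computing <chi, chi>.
Not irreducible (reducible): <chi, chi> = 8 > 1.

<chi, chi> = (1/|G|) sum_C |C| * |chi(C)|^2 = (1/24)[1*|8|^2 + 6*|4|^2 + 3*|0|^2 + 8*|2|^2 + 6*|0|^2]
  = (1/24)[(64) + (96) + (0) + (32) + (0)] = 192/24 = 8.
A character is irreducible iff <chi, chi> = 1, so this representation is reducible.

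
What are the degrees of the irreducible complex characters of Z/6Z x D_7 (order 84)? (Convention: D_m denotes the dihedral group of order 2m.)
Dimensions: 1, 1, 1, 1, 1, 1, 1, 1, 1, 1, 1, 1, 2, 2, 2, 2, 2, 2, 2, 2, 2, 2, 2, 2, 2, 2, 2, 2, 2, 2

Working: There are 30 irreducibles (= number of conjugacy classes). Their dimensions d_i satisfy sum d_i^2 = |G| = 84: 1 + 1 + 1 + 1 + 1 + 1 + 1 + 1 + 1 + 1 + 1 + 1 + 4 + 4 + 4 + 4 + 4 + 4 + 4 + 4 + 4 + 4 + 4 + 4 + 4 + 4 + 4 + 4 + 4 + 4 = 84. (For the product with Z/6Z: each of the 6 1-dim characters of Z/6Z tensors with each irrep of D_7, giving 6 copies of each D_7-dimension.)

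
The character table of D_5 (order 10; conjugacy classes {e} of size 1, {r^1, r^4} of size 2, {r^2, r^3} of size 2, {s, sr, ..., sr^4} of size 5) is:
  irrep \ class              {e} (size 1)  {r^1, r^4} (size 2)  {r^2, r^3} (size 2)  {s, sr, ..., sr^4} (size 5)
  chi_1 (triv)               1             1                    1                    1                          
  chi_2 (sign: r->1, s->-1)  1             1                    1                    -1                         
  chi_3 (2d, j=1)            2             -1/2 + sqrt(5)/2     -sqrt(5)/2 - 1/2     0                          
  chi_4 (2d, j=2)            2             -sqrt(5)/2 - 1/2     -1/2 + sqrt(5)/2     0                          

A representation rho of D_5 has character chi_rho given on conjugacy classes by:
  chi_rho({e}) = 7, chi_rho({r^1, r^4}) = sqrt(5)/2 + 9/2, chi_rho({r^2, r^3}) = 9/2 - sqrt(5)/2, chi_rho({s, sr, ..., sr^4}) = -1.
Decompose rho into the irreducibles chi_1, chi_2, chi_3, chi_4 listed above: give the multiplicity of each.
Multiplicities: chi_1: 2, chi_2: 3, chi_3: 1, chi_4: 0.

Working: Use <chi_rho, chi> = (1/|G|) sum_C |C| * chi_rho(C) * conj(chi(C)) with |G| = 10 for each irreducible chi in the table:
  <chi_rho, chi_1> = (1/10)[1*(7)*conj(1) + 2*(sqrt(5)/2 + 9/2)*conj(1) + 2*(9/2 - sqrt(5)/2)*conj(1) + 5*(-1)*conj(1)]
      = (1/10)[(7) + (sqrt(5) + 9) + (9 - sqrt(5)) + (-5)] = 20/10 = 2
  <chi_rho, chi_2> = (1/10)[1*(7)*conj(1) + 2*(sqrt(5)/2 + 9/2)*conj(1) + 2*(9/2 - sqrt(5)/2)*conj(1) + 5*(-1)*conj(-1)]
      = (1/10)[(7) + (sqrt(5) + 9) + (9 - sqrt(5)) + (5)] = 30/10 = 3
  <chi_rho, chi_3> = (1/10)[1*(7)*conj(2) + 2*(sqrt(5)/2 + 9/2)*conj(-1/2 + sqrt(5)/2) + 2*(9/2 - sqrt(5)/2)*conj(-sqrt(5)/2 - 1/2) + 5*(-1)*conj(0)]
      = (1/10)[(14) + (-2 + 4*sqrt(5)) + (-4*sqrt(5) - 2) + (0)] = 10/10 = 1
  <chi_rho, chi_4> = (1/10)[1*(7)*conj(2) + 2*(sqrt(5)/2 + 9/2)*conj(-sqrt(5)/2 - 1/2) + 2*(9/2 - sqrt(5)/2)*conj(-1/2 + sqrt(5)/2) + 5*(-1)*conj(0)]
      = (1/10)[(14) + (-5*sqrt(5) - 7) + (-7 + 5*sqrt(5)) + (0)] = 0/10 = 0
Dimension check: dim(rho) = sum (mult * dim) = 2*1 + 3*1 + 1*2 + 0*2 = 7 = chi_rho(e) = 7.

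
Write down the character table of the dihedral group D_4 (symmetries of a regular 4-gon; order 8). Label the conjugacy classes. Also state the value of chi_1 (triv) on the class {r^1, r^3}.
Conjugacy classes: {e} of size 1, {r^2} of size 1, {r^1, r^3} of size 2, {s, sr^2, ...} of size 2, {sr, sr^3, ...} of size 2.
Character table:
  irrep \ class              {e} (size 1)  {r^2} (size 1)  {r^1, r^3} (size 2)  {s, sr^2, ...} (size 2)  {sr, sr^3, ...} (size 2)
  chi_1 (triv)               1             1               1                    1                        1                       
  chi_2 (sign: r->1, s->-1)  1             1               1                    -1                       -1                      
  chi_3 (r->-1, s->1)        1             1               -1                   1                        -1                      
  chi_4 (r->-1, s->-1)       1             1               -1                   -1                       1                       
  chi_5 (2d, j=1)            2             -2              0                    0                        0                       

Spot check: chi_1 (triv) on {r^1, r^3} = 1.

Argument: D_4 has order 2*4 = 8 with 5 conjugacy classes, hence 5 irreducibles. Sum of squared dims 1 + 1 + 1 + 1 + 4 = 8 = |G|. Linear characters come from the abelianisation; the 2-dimensional irreps have character r^k -> 2*cos(2*pi*j*k/4), reflections -> 0.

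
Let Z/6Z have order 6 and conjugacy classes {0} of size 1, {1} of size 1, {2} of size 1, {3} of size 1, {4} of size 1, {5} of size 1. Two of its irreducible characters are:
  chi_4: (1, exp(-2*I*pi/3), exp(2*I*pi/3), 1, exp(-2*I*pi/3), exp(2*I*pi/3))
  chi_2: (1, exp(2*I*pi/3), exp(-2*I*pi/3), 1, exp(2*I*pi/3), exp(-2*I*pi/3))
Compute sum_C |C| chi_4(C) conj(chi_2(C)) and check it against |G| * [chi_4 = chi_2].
Sum = 0; so <chi_4, chi_2> = 0 (distinct irreducibles are orthogonal).

Details: Compute term by term over conjugacy classes (|C| * chi_4(C) * conj(chi_2(C))):
  1*(1)*conj(1) + 1*(exp(-2*I*pi/3))*conj(exp(2*I*pi/3)) + 1*(exp(2*I*pi/3))*conj(exp(-2*I*pi/3)) + 1*(1)*conj(1) + 1*(exp(-2*I*pi/3))*conj(exp(2*I*pi/3)) + 1*(exp(2*I*pi/3))*conj(exp(-2*I*pi/3))
  = (1) + (exp(2*I*pi/3)) + (exp(-2*I*pi/3)) + (1) + (exp(2*I*pi/3)) + (exp(-2*I*pi/3))
  = 0.
(Exp terms are combined using exp(i*s)*conj(exp(i*t)) = exp(i*(s-t)), and sums of them are collapsed using the identity that for every m > 1 the m distinct m-th roots of unity sum to 0, e.g. 1 + exp(2*I*pi/3) + exp(-2*I*pi/3) = 0.)
Dividing by |G| = 6 gives 0/6 = 0, matching the row-orthogonality relation <chi_4, chi_2> = [chi_4 = chi_2].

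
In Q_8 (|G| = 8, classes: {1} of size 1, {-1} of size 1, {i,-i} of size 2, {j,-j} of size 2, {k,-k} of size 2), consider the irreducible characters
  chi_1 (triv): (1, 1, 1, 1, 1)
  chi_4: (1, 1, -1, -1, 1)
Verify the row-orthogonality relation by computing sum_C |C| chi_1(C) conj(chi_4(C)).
Sum = 0; so <chi_1, chi_4> = 0 (distinct irreducibles are orthogonal).

Justification: Compute term by term over conjugacy classes (|C| * chi_1(C) * conj(chi_4(C))):
  1*(1)*conj(1) + 1*(1)*conj(1) + 2*(1)*conj(-1) + 2*(1)*conj(-1) + 2*(1)*conj(1)
  = (1) + (1) + (-2) + (-2) + (2)
  = 0.
Dividing by |G| = 8 gives 0/8 = 0, matching the row-orthogonality relation <chi_1, chi_4> = [chi_1 = chi_4].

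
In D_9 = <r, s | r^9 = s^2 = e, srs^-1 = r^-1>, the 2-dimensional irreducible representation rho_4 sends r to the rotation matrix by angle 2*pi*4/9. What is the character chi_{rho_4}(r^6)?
chi_{rho_4}(r^6) = 2*cos(2*pi*4*6/9) = -1

Details: rho_4(r^6) is rotation by angle 2*pi*4*6/9, whose trace is 2*cos(2*pi*4*6/9) = -1.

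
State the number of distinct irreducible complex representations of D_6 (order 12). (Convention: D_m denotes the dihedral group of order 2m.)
6

Justification: The number of irreducible complex representations of a finite group equals its number of conjugacy classes. D_6 has 6 conjugacy classes (n/2 + 3 for n even), so D_6 (order 12) has exactly 6 irreducible complex representations.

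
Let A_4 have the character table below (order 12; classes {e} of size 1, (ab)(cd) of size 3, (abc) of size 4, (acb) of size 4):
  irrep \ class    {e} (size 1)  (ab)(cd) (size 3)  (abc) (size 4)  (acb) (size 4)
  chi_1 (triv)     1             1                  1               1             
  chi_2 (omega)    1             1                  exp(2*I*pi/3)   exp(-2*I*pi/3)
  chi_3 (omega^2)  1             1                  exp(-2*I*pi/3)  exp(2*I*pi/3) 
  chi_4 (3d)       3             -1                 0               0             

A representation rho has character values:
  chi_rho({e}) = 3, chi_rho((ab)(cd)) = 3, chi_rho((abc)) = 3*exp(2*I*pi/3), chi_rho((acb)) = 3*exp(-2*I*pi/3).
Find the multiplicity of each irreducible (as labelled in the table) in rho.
Multiplicities: chi_1: 0, chi_2: 3, chi_3: 0, chi_4: 0.

Proof sketch: Use <chi_rho, chi> = (1/|G|) sum_C |C| * chi_rho(C) * conj(chi(C)) with |G| = 12 for each irreducible chi in the table:
  <chi_rho, chi_1> = (1/12)[1*(3)*conj(1) + 3*(3)*conj(1) + 4*(3*exp(2*I*pi/3))*conj(1) + 4*(3*exp(-2*I*pi/3))*conj(1)]
      = (1/12)[(3) + (9) + (12*exp(2*I*pi/3)) + (12*exp(-2*I*pi/3))] = 0/12 = 0
  <chi_rho, chi_2> = (1/12)[1*(3)*conj(1) + 3*(3)*conj(1) + 4*(3*exp(2*I*pi/3))*conj(exp(2*I*pi/3)) + 4*(3*exp(-2*I*pi/3))*conj(exp(-2*I*pi/3))]
      = (1/12)[(3) + (9) + (12) + (12)] = 36/12 = 3
  <chi_rho, chi_3> = (1/12)[1*(3)*conj(1) + 3*(3)*conj(1) + 4*(3*exp(2*I*pi/3))*conj(exp(-2*I*pi/3)) + 4*(3*exp(-2*I*pi/3))*conj(exp(2*I*pi/3))]
      = (1/12)[(3) + (9) + (12*exp(-2*I*pi/3)) + (12*exp(2*I*pi/3))] = 0/12 = 0
  <chi_rho, chi_4> = (1/12)[1*(3)*conj(3) + 3*(3)*conj(-1) + 4*(3*exp(2*I*pi/3))*conj(0) + 4*(3*exp(-2*I*pi/3))*conj(0)]
      = (1/12)[(9) + (-9) + (0) + (0)] = 0/12 = 0
(Exp terms are combined using exp(i*s)*conj(exp(i*t)) = exp(i*(s-t)), and sums of them are collapsed using the identity that for every m > 1 the m distinct m-th roots of unity sum to 0, e.g. 1 + exp(2*I*pi/3) + exp(-2*I*pi/3) = 0.)
Dimension check: dim(rho) = sum (mult * dim) = 0*1 + 3*1 + 0*1 + 0*3 = 3 = chi_rho(e) = 3.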